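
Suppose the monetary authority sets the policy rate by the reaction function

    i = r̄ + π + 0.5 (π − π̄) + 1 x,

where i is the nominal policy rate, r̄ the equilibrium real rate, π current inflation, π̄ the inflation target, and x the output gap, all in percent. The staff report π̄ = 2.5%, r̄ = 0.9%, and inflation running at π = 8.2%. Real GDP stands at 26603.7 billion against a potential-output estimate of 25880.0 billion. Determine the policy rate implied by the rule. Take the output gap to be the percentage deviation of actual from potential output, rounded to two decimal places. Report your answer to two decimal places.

14.75%

Output gap = 100 × (26603.7 − 25880.0) / 25880.0 = 2.80%.
i = 0.90 + 8.20 + 0.5 × (8.20 − 2.50) + 1 × 2.80
   = 0.90 + 8.2 + 2.85 + 2.8 = 14.75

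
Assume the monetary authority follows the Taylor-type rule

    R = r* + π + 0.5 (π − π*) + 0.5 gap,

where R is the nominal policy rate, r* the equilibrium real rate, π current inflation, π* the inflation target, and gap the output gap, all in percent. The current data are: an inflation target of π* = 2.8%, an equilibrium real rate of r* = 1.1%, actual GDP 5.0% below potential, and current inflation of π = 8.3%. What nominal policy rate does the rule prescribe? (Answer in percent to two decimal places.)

9.65%

Output 5.0% below potential → gap = -5.0.
R = 1.1 + 8.3 + 0.5 × (8.3 − 2.8) + 0.5 × (-5.0)
   = 1.1 + 8.3 + 2.75 − 2.5 = 9.65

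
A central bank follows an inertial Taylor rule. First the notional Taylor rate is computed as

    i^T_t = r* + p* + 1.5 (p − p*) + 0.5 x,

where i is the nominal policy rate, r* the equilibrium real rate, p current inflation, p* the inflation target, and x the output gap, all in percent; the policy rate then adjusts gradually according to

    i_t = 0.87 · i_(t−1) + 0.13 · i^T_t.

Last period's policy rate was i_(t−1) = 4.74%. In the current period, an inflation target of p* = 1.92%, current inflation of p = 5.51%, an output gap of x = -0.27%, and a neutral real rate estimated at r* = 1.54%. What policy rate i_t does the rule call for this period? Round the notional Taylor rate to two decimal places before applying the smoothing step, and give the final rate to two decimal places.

i^T_t = 1.54 + 1.92 + 1.5 × (5.51 − 1.92) + 0.5 × (-0.27)
   = 1.54 + 1.92 + 5.385 − 0.135 = 8.71
i_t = 0.87 × 4.74 + 0.13 × 8.71 = 4.1238 + 1.1323 = 5.26

5.26%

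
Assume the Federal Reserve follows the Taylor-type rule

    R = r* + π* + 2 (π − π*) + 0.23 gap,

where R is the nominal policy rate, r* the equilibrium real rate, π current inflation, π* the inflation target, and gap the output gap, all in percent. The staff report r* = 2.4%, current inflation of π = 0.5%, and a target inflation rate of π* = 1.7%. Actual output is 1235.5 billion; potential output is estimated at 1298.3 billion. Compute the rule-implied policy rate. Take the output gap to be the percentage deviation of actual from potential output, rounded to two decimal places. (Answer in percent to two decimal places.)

Output gap = 100 × (1235.5 − 1298.3) / 1298.3 = -4.84%.
R = 2.40 + 1.70 + 2 × (0.50 − 1.70) + 0.23 × (-4.84)
   = 2.40 + 1.7 − 2.4 − 1.1132 = 0.59

0.59%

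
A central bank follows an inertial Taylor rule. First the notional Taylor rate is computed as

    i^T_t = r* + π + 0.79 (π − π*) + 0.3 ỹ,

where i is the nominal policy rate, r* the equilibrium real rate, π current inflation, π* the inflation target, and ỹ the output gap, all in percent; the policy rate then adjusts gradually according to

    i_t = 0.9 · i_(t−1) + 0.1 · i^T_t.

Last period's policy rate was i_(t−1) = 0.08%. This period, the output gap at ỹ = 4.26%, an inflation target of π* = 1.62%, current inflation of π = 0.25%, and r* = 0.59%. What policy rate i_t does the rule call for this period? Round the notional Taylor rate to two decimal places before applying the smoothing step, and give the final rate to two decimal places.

0.18%

i^T_t = 0.59 + 0.25 + 0.79 × (0.25 − 1.62) + 0.3 × 4.26
   = 0.59 + 0.25 − 1.0823 + 1.278 = 1.04
i_t = 0.9 × 0.08 + 0.1 × 1.04 = 0.072 + 0.104 = 0.18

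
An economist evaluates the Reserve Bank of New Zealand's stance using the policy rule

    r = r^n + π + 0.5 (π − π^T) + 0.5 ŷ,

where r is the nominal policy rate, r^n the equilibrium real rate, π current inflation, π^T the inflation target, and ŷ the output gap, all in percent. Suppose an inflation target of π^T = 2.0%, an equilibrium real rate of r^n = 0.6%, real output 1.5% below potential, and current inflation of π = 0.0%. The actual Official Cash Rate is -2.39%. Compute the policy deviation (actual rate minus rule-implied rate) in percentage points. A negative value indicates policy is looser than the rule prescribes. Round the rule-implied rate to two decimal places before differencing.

-1.24 pp

Output 1.5% below potential → ŷ = -1.5.
r = 0.6 + 0.0 + 0.5 × (0.0 − 2.0) + 0.5 × (-1.5)
   = 0.6 + 0 − 1 − 0.75 = -1.15
Deviation = -2.39 − (-1.15) = -1.24 pp.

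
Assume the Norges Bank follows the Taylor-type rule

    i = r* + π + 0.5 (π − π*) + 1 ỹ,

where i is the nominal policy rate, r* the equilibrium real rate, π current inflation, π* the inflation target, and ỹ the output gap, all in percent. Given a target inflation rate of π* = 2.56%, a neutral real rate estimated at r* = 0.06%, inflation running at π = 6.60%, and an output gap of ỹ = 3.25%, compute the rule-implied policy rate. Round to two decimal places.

11.93%

i = 0.06 + 6.60 + 0.5 × (6.60 − 2.56) + 1 × 3.25
   = 0.06 + 6.6 + 2.02 + 3.25 = 11.93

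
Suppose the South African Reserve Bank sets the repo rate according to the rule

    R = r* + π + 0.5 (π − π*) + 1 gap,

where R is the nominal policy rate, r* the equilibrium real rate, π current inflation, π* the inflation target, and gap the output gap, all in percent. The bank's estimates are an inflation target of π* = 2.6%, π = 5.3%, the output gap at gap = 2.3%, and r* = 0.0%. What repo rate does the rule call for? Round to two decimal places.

8.95%

R = 0.0 + 5.3 + 0.5 × (5.3 − 2.6) + 1 × 2.3
   = 0.0 + 5.3 + 1.35 + 2.3 = 8.95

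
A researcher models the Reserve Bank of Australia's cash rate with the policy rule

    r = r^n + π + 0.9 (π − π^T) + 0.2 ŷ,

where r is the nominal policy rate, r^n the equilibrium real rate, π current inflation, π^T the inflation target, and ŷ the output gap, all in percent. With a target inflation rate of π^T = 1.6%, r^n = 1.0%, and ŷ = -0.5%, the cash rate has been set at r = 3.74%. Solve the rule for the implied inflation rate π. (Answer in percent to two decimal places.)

Collecting π: r = r^n + (1 + 0.9) π − 0.9 π^T + 0.2 ŷ
1.9 π = 3.74 − 1.0 + 0.9 × 1.6 − 0.2 × (-0.5) = 4.28
π = 4.28 / 1.9 = 2.25

2.25%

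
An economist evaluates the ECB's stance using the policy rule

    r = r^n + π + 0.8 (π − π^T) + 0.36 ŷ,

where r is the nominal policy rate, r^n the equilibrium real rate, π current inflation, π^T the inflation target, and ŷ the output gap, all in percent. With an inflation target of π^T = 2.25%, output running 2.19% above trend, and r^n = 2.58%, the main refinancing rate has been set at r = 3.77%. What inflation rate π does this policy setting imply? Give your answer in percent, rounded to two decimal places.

1.22%

Output 2.19% above potential → ŷ = 2.19.
Collecting π: r = r^n + (1 + 0.8) π − 0.8 π^T + 0.36 ŷ
1.8 π = 3.77 − 2.58 + 0.8 × 2.25 − 0.36 × 2.19 = 2.2016
π = 2.2016 / 1.8 = 1.22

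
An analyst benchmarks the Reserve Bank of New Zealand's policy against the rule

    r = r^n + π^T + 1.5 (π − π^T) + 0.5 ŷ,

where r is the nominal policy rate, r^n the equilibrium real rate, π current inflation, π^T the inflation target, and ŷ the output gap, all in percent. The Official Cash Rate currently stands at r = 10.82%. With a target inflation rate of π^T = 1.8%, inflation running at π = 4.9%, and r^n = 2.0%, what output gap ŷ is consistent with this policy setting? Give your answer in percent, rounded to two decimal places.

0.5 ŷ = 10.82 − 2.0 − 1.8 − 1.5 × (4.9 − 1.8) = 2.37
ŷ = 2.37 / 0.5 = 4.74

4.74%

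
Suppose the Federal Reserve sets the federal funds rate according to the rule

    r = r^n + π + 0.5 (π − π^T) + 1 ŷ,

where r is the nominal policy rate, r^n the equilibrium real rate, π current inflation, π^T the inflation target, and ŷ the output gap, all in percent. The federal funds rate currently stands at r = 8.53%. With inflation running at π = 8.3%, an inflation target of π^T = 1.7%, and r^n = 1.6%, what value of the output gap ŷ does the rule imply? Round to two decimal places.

-4.67%

1 ŷ = 8.53 − 1.6 − 8.3 − 0.5 × (8.3 − 1.7) = -4.67
ŷ = -4.67 / 1 = -4.67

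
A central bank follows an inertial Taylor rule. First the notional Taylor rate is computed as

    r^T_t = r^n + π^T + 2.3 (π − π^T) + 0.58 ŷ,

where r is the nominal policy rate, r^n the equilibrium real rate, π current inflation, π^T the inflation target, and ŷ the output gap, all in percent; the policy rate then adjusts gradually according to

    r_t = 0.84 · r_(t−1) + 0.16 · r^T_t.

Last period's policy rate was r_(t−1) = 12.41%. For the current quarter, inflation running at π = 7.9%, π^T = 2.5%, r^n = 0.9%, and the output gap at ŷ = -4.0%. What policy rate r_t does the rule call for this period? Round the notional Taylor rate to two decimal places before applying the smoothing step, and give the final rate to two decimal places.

12.58%

r^T_t = 0.9 + 2.5 + 2.3 × (7.9 − 2.5) + 0.58 × (-4.0)
   = 0.9 + 2.5 + 12.42 − 2.32 = 13.50
r_t = 0.84 × 12.41 + 0.16 × 13.50 = 10.4244 + 2.16 = 12.58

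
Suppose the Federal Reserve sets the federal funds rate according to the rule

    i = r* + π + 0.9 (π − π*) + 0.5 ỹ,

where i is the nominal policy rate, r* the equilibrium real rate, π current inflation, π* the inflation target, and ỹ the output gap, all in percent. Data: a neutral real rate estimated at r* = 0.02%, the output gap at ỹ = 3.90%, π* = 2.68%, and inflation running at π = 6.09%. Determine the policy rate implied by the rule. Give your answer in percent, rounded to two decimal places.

11.13%

i = 0.02 + 6.09 + 0.9 × (6.09 − 2.68) + 0.5 × 3.90
   = 0.02 + 6.09 + 3.069 + 1.95 = 11.13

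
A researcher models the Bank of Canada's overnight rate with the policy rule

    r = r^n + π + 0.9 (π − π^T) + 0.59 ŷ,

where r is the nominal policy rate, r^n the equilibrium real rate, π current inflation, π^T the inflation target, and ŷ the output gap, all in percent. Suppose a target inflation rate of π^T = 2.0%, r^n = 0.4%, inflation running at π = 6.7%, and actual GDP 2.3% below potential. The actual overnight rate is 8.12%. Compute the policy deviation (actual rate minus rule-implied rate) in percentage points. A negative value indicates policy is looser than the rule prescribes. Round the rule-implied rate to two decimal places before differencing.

-1.85 pp

Output 2.3% below potential → ŷ = -2.3.
r = 0.4 + 6.7 + 0.9 × (6.7 − 2.0) + 0.59 × (-2.3)
   = 0.4 + 6.7 + 4.23 − 1.357 = 9.97
Deviation = 8.12 − 9.97 = -1.85 pp.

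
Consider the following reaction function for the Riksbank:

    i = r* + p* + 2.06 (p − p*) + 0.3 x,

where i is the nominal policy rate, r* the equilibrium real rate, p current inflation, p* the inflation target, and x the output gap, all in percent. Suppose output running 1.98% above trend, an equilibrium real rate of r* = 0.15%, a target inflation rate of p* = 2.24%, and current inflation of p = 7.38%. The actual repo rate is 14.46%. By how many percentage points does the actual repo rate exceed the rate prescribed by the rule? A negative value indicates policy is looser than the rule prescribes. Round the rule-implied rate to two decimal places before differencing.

Output 1.98% above potential → x = 1.98.
i = 0.15 + 2.24 + 2.06 × (7.38 − 2.24) + 0.3 × 1.98
   = 0.15 + 2.24 + 10.5884 + 0.594 = 13.57
Deviation = 14.46 − 13.57 = 0.89 pp.

0.89 pp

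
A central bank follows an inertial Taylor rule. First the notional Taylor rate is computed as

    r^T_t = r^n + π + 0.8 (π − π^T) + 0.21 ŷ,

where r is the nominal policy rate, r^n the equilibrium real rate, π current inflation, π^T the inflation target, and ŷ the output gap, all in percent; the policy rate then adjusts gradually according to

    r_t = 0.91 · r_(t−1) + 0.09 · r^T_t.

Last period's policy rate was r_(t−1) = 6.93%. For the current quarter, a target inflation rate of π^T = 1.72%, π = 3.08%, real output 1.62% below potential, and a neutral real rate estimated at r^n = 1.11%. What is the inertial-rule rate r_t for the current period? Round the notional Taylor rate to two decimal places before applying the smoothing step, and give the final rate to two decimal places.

Output 1.62% below potential → ŷ = -1.62.
r^T_t = 1.11 + 3.08 + 0.8 × (3.08 − 1.72) + 0.21 × (-1.62)
   = 1.11 + 3.08 + 1.088 − 0.3402 = 4.94
r_t = 0.91 × 6.93 + 0.09 × 4.94 = 6.3063 + 0.4446 = 6.75

6.75%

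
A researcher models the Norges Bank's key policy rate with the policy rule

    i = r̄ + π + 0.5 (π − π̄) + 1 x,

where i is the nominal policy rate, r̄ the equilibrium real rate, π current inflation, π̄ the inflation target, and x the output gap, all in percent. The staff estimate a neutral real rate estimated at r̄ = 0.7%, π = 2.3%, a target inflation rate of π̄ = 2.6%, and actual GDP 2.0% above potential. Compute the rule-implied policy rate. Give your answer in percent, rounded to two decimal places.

4.85%

Output 2.0% above potential → x = 2.0.
i = 0.7 + 2.3 + 0.5 × (2.3 − 2.6) + 1 × 2.0
   = 0.7 + 2.3 − 0.15 + 2 = 4.85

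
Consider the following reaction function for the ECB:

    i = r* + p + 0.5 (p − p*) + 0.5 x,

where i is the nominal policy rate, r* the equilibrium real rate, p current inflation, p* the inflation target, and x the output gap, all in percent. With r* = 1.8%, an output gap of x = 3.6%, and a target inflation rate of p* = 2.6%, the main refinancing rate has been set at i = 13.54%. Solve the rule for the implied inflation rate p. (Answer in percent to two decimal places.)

7.49%

Collecting p: i = r* + (1 + 0.5) p − 0.5 p* + 0.5 x
1.5 p = 13.54 − 1.8 + 0.5 × 2.6 − 0.5 × 3.6 = 11.24
p = 11.24 / 1.5 = 7.49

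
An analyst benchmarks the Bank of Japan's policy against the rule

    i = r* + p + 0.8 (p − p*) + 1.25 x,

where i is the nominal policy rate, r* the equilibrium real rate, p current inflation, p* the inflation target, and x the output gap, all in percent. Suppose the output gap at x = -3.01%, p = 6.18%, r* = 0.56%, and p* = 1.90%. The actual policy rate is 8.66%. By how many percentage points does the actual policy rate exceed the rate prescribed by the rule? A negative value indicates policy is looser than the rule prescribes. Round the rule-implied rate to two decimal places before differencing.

i = 0.56 + 6.18 + 0.8 × (6.18 − 1.90) + 1.25 × (-3.01)
   = 0.56 + 6.18 + 3.424 − 3.7625 = 6.40
Deviation = 8.66 − 6.40 = 2.26 pp.

2.26 pp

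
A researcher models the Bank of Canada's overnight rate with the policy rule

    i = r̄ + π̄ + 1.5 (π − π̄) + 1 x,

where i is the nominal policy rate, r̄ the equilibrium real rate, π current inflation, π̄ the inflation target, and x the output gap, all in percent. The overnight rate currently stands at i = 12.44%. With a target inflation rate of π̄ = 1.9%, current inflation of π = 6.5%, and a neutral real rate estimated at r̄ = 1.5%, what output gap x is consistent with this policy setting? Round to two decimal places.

1 x = 12.44 − 1.5 − 1.9 − 1.5 × (6.5 − 1.9) = 2.14
x = 2.14 / 1 = 2.14

2.14%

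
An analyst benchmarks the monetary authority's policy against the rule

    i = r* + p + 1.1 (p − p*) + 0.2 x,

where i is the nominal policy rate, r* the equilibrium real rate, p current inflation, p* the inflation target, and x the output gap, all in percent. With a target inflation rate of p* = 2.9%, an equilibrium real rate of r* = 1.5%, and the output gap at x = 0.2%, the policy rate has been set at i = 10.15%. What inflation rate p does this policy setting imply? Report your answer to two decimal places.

Collecting p: i = r* + (1 + 1.1) p − 1.1 p* + 0.2 x
2.1 p = 10.15 − 1.5 + 1.1 × 2.9 − 0.2 × 0.2 = 11.8
p = 11.8 / 2.1 = 5.62

5.62%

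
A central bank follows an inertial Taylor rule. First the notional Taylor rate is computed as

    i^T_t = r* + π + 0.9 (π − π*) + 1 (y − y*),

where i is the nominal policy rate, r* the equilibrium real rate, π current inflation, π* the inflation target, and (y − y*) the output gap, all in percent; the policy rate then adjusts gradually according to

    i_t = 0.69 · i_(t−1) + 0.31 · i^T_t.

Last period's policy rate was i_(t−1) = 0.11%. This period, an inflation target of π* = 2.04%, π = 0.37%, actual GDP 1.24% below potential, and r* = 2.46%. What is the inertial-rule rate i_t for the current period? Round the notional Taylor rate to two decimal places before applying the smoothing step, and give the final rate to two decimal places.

Output 1.24% below potential → (y − y*) = -1.24.
i^T_t = 2.46 + 0.37 + 0.9 × (0.37 − 2.04) + 1 × (-1.24)
   = 2.46 + 0.37 − 1.503 − 1.24 = 0.09
i_t = 0.69 × 0.11 + 0.31 × 0.09 = 0.0759 + 0.0279 = 0.10

0.10%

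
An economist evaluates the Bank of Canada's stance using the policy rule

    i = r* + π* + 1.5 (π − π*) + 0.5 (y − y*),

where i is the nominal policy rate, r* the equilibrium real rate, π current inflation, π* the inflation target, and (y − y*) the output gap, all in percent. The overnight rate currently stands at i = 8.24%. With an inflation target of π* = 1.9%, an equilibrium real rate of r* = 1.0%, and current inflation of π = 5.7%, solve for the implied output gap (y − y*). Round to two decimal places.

-0.72%

0.5 (y − y*) = 8.24 − 1.0 − 1.9 − 1.5 × (5.7 − 1.9) = -0.36
(y − y*) = -0.36 / 0.5 = -0.72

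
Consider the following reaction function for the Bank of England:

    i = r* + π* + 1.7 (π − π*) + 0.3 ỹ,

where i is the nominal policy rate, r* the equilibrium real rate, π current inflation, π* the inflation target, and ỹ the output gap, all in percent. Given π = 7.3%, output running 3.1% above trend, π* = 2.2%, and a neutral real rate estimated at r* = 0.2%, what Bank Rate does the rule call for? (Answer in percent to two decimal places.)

Output 3.1% above potential → ỹ = 3.1.
i = 0.2 + 2.2 + 1.7 × (7.3 − 2.2) + 0.3 × 3.1
   = 0.2 + 2.2 + 8.67 + 0.93 = 12.00

12.00%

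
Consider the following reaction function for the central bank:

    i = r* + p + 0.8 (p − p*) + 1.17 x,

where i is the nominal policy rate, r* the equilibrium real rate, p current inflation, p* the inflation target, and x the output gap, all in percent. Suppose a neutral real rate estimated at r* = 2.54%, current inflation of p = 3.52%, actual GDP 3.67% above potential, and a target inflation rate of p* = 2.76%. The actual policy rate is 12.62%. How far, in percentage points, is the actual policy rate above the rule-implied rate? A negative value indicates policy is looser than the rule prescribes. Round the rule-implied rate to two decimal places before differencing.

Output 3.67% above potential → x = 3.67.
i = 2.54 + 3.52 + 0.8 × (3.52 − 2.76) + 1.17 × 3.67
   = 2.54 + 3.52 + 0.608 + 4.2939 = 10.96
Deviation = 12.62 − 10.96 = 1.66 pp.

1.66 pp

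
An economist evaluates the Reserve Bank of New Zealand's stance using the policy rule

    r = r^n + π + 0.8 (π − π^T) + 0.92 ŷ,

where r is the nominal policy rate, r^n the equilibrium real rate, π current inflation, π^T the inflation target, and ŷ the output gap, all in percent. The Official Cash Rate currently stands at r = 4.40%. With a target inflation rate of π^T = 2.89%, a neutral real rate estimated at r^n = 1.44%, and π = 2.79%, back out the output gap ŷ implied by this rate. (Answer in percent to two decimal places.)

0.27%

0.92 ŷ = 4.40 − 1.44 − 2.79 − 0.8 × (2.79 − 2.89) = 0.25
ŷ = 0.25 / 0.92 = 0.27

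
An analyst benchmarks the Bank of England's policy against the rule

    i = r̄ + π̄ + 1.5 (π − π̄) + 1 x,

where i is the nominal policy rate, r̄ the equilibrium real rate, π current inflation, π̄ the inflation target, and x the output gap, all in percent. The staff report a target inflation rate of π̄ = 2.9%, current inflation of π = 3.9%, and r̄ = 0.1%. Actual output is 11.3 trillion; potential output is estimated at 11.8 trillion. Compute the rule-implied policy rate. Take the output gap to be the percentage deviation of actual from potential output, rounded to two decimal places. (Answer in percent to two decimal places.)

Output gap = 100 × (11.3 − 11.8) / 11.8 = -4.24%.
i = 0.10 + 2.90 + 1.5 × (3.90 − 2.90) + 1 × (-4.24)
   = 0.10 + 2.9 + 1.5 − 4.24 = 0.26

0.26%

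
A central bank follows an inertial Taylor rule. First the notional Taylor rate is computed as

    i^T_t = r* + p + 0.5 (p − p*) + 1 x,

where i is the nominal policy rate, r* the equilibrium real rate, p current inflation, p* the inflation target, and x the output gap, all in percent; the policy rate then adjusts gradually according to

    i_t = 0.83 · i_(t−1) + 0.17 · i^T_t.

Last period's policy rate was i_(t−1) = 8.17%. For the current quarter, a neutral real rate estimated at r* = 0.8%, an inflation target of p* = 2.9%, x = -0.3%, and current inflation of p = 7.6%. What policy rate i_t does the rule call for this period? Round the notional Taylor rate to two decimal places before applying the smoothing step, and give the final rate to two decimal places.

8.56%

i^T_t = 0.8 + 7.6 + 0.5 × (7.6 − 2.9) + 1 × (-0.3)
   = 0.8 + 7.6 + 2.35 − 0.3 = 10.45
i_t = 0.83 × 8.17 + 0.17 × 10.45 = 6.7811 + 1.7765 = 8.56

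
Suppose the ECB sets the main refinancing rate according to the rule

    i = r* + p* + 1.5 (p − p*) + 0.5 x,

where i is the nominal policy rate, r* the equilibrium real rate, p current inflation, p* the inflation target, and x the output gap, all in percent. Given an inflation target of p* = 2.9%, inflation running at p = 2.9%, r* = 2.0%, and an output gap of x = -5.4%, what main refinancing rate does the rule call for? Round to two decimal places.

i = 2.0 + 2.9 + 1.5 × (2.9 − 2.9) + 0.5 × (-5.4)
   = 2.0 + 2.9 + 0 − 2.7 = 2.20

2.20%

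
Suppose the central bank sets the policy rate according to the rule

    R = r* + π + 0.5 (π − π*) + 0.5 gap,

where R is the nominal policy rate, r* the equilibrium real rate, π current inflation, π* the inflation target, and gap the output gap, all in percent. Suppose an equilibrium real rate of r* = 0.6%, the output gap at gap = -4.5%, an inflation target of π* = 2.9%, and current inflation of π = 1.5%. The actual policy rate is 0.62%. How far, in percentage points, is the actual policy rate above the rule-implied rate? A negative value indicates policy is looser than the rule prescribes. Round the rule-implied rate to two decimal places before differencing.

R = 0.6 + 1.5 + 0.5 × (1.5 − 2.9) + 0.5 × (-4.5)
   = 0.6 + 1.5 − 0.7 − 2.25 = -0.85
Deviation = 0.62 − (-0.85) = 1.47 pp.

1.47 pp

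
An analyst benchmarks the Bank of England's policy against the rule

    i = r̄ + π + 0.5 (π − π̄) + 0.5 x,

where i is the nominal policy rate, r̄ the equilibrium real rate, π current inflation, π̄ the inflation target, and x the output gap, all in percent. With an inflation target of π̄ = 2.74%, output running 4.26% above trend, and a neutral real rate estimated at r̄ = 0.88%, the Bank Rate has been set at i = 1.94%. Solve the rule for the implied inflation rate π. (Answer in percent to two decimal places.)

0.20%

Output 4.26% above potential → x = 4.26.
Collecting π: i = r̄ + (1 + 0.5) π − 0.5 π̄ + 0.5 x
1.5 π = 1.94 − 0.88 + 0.5 × 2.74 − 0.5 × 4.26 = 0.3
π = 0.3 / 1.5 = 0.20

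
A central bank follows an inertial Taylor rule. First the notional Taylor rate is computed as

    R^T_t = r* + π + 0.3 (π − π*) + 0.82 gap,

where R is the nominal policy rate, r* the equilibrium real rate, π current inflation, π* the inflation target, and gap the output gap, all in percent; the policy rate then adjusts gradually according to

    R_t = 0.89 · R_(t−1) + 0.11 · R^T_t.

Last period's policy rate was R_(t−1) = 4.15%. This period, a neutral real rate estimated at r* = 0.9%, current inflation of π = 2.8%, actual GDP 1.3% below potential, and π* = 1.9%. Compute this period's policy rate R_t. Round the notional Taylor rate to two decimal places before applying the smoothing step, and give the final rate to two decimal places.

4.01%

Output 1.3% below potential → gap = -1.3.
R^T_t = 0.9 + 2.8 + 0.3 × (2.8 − 1.9) + 0.82 × (-1.3)
   = 0.9 + 2.8 + 0.27 − 1.066 = 2.90
R_t = 0.89 × 4.15 + 0.11 × 2.90 = 3.6935 + 0.319 = 4.01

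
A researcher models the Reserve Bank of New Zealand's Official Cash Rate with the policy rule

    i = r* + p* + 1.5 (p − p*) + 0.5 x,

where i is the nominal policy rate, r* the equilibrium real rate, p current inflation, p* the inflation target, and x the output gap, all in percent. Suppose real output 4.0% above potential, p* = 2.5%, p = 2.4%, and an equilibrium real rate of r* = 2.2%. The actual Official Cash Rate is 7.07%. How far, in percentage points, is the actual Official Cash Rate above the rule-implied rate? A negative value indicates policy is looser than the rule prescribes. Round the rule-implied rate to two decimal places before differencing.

0.52 pp

Output 4.0% above potential → x = 4.0.
i = 2.2 + 2.5 + 1.5 × (2.4 − 2.5) + 0.5 × 4.0
   = 2.2 + 2.5 − 0.15 + 2 = 6.55
Deviation = 7.07 − 6.55 = 0.52 pp.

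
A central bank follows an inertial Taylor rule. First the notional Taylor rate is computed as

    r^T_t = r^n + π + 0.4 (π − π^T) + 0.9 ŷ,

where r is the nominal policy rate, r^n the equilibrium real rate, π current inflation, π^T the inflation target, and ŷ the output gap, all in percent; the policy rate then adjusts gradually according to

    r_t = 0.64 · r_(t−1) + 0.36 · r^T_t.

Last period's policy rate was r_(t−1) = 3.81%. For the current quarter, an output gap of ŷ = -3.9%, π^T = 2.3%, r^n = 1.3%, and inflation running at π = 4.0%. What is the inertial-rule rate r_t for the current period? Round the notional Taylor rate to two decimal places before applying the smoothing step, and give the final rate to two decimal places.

r^T_t = 1.3 + 4.0 + 0.4 × (4.0 − 2.3) + 0.9 × (-3.9)
   = 1.3 + 4 + 0.68 − 3.51 = 2.47
r_t = 0.64 × 3.81 + 0.36 × 2.47 = 2.4384 + 0.8892 = 3.33

3.33%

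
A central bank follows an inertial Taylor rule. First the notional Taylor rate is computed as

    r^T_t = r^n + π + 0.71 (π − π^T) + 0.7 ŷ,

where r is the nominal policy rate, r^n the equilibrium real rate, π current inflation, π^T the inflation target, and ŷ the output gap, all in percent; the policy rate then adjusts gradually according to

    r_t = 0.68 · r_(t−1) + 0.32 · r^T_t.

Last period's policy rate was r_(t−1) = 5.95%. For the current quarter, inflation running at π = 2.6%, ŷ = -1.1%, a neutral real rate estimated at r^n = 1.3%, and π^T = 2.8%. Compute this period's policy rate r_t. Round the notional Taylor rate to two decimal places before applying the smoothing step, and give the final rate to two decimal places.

5.00%

r^T_t = 1.3 + 2.6 + 0.71 × (2.6 − 2.8) + 0.7 × (-1.1)
   = 1.3 + 2.6 − 0.142 − 0.77 = 2.99
r_t = 0.68 × 5.95 + 0.32 × 2.99 = 4.046 + 0.9568 = 5.00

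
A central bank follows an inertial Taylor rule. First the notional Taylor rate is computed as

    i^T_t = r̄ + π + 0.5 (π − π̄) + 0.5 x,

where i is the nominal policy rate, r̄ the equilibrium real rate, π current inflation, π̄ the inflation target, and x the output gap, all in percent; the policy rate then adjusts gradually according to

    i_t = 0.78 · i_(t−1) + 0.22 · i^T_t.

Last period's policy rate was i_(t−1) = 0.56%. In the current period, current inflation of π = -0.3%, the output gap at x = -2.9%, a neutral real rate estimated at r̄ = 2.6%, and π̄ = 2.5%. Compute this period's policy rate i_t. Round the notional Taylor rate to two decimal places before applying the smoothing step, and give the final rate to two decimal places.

i^T_t = 2.6 + (-0.3) + 0.5 × (-0.3 − 2.5) + 0.5 × (-2.9)
   = 2.6 − 0.3 − 1.4 − 1.45 = -0.55
i_t = 0.78 × 0.56 + 0.22 × (-0.55) = 0.4368 − 0.121 = 0.32

0.32%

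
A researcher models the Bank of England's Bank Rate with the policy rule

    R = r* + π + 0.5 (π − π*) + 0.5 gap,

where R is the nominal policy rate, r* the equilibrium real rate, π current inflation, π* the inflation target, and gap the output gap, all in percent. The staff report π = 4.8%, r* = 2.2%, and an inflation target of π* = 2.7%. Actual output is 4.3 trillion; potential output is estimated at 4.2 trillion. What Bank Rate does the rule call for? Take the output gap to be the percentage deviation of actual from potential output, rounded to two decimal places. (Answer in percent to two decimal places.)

9.24%

Output gap = 100 × (4.3 − 4.2) / 4.2 = 2.38%.
R = 2.20 + 4.80 + 0.5 × (4.80 − 2.70) + 0.5 × 2.38
   = 2.20 + 4.8 + 1.05 + 1.19 = 9.24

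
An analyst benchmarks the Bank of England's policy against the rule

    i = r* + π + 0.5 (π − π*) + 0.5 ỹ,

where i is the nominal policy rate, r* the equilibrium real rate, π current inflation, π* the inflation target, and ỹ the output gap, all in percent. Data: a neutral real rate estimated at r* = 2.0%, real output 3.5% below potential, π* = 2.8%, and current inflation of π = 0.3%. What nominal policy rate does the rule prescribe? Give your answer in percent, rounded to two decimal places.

Output 3.5% below potential → ỹ = -3.5.
i = 2.0 + 0.3 + 0.5 × (0.3 − 2.8) + 0.5 × (-3.5)
   = 2.0 + 0.3 − 1.25 − 1.75 = -0.70

-0.70%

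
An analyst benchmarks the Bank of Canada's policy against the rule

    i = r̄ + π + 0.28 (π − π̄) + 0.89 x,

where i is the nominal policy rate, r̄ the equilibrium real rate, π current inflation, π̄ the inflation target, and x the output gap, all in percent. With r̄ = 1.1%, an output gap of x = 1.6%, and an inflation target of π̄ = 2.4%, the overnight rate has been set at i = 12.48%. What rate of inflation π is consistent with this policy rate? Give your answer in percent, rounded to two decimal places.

Collecting π: i = r̄ + (1 + 0.28) π − 0.28 π̄ + 0.89 x
1.28 π = 12.48 − 1.1 + 0.28 × 2.4 − 0.89 × 1.6 = 10.628
π = 10.628 / 1.28 = 8.30

8.30%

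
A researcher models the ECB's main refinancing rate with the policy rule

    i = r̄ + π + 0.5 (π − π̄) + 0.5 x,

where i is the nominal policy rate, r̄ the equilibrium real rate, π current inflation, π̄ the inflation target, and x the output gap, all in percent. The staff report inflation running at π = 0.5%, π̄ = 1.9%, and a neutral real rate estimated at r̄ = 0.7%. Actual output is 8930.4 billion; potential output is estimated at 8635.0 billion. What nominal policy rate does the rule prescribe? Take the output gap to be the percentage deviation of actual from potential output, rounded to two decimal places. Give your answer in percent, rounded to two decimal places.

2.21%

Output gap = 100 × (8930.4 − 8635.0) / 8635.0 = 3.42%.
i = 0.70 + 0.50 + 0.5 × (0.50 − 1.90) + 0.5 × 3.42
   = 0.70 + 0.5 − 0.7 + 1.71 = 2.21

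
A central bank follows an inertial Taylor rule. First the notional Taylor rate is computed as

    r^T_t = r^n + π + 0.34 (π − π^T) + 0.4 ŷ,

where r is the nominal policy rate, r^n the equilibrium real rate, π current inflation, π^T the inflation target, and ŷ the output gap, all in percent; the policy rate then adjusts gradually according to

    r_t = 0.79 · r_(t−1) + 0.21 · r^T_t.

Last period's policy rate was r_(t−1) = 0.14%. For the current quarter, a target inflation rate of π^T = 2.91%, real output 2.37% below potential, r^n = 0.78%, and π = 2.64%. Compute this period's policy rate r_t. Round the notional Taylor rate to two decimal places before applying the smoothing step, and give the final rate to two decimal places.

Output 2.37% below potential → ŷ = -2.37.
r^T_t = 0.78 + 2.64 + 0.34 × (2.64 − 2.91) + 0.4 × (-2.37)
   = 0.78 + 2.64 − 0.0918 − 0.948 = 2.38
r_t = 0.79 × 0.14 + 0.21 × 2.38 = 0.1106 + 0.4998 = 0.61

0.61%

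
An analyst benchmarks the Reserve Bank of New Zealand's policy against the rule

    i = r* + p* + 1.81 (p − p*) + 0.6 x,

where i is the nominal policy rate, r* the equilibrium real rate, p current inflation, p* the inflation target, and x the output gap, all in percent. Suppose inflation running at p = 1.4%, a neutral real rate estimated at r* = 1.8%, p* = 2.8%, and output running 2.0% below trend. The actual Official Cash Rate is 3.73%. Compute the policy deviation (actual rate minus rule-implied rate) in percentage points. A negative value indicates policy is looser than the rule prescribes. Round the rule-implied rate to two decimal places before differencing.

Output 2.0% below potential → x = -2.0.
i = 1.8 + 2.8 + 1.81 × (1.4 − 2.8) + 0.6 × (-2.0)
   = 1.8 + 2.8 − 2.534 − 1.2 = 0.87
Deviation = 3.73 − 0.87 = 2.86 pp.

2.86 pp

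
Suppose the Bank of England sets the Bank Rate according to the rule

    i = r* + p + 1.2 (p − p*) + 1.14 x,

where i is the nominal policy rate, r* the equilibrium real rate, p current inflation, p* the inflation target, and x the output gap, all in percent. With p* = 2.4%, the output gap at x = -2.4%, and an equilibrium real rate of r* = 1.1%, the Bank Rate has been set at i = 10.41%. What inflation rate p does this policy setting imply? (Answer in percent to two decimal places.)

6.78%

Collecting p: i = r* + (1 + 1.2) p − 1.2 p* + 1.14 x
2.2 p = 10.41 − 1.1 + 1.2 × 2.4 − 1.14 × (-2.4) = 14.926
p = 14.926 / 2.2 = 6.78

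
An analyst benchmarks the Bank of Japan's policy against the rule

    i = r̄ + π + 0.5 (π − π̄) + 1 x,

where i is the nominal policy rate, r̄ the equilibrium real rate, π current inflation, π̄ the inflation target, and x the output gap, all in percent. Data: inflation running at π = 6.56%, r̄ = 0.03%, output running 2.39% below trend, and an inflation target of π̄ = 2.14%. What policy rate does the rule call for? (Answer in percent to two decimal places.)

Output 2.39% below potential → x = -2.39.
i = 0.03 + 6.56 + 0.5 × (6.56 − 2.14) + 1 × (-2.39)
   = 0.03 + 6.56 + 2.21 − 2.39 = 6.41

6.41%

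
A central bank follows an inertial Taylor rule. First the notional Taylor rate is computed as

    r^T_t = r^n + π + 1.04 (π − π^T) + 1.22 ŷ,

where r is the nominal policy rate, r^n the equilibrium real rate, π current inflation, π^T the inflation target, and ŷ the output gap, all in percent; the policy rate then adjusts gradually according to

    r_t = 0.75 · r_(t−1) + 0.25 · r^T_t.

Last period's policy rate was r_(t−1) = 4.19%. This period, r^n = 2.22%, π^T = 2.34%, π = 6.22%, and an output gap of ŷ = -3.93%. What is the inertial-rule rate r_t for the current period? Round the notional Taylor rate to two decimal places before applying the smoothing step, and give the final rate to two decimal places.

5.06%

r^T_t = 2.22 + 6.22 + 1.04 × (6.22 − 2.34) + 1.22 × (-3.93)
   = 2.22 + 6.22 + 4.0352 − 4.7946 = 7.68
r_t = 0.75 × 4.19 + 0.25 × 7.68 = 3.1425 + 1.92 = 5.06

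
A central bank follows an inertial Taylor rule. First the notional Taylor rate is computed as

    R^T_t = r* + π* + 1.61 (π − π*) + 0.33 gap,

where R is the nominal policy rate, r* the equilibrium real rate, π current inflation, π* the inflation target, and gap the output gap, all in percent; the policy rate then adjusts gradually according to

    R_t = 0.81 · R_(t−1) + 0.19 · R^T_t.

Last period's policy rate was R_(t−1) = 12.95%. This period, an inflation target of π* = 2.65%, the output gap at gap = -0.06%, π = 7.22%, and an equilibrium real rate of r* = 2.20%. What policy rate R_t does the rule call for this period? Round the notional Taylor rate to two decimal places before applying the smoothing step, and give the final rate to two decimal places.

R^T_t = 2.20 + 2.65 + 1.61 × (7.22 − 2.65) + 0.33 × (-0.06)
   = 2.20 + 2.65 + 7.3577 − 0.0198 = 12.19
R_t = 0.81 × 12.95 + 0.19 × 12.19 = 10.4895 + 2.3161 = 12.81

12.81%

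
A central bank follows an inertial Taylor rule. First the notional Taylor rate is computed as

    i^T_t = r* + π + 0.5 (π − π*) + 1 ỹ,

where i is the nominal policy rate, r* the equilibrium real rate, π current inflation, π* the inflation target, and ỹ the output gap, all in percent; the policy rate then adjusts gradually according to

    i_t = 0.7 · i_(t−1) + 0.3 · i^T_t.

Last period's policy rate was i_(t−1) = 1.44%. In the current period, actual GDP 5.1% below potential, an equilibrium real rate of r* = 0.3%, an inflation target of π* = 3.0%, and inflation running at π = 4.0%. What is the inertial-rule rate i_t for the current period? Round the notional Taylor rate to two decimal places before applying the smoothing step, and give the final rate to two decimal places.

0.92%

Output 5.1% below potential → ỹ = -5.1.
i^T_t = 0.3 + 4.0 + 0.5 × (4.0 − 3.0) + 1 × (-5.1)
   = 0.3 + 4 + 0.5 − 5.1 = -0.30
i_t = 0.7 × 1.44 + 0.3 × (-0.30) = 1.008 − 0.09 = 0.92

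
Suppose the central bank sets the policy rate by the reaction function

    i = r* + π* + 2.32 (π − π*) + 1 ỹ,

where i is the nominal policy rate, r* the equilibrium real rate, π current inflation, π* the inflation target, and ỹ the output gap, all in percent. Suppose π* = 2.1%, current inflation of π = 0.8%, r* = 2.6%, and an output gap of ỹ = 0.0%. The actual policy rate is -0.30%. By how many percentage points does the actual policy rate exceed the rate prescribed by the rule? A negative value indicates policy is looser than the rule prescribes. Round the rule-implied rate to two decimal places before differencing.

-1.98 pp

i = 2.6 + 2.1 + 2.32 × (0.8 − 2.1) + 1 × 0.0
   = 2.6 + 2.1 − 3.016 + 0 = 1.68
Deviation = -0.30 − 1.68 = -1.98 pp.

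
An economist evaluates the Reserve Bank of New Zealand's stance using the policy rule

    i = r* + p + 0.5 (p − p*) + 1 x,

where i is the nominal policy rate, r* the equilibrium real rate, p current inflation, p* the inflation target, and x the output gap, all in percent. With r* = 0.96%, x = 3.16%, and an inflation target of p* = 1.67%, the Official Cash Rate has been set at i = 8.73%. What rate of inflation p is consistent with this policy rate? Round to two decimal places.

3.63%

Collecting p: i = r* + (1 + 0.5) p − 0.5 p* + 1 x
1.5 p = 8.73 − 0.96 + 0.5 × 1.67 − 1 × 3.16 = 5.445
p = 5.445 / 1.5 = 3.63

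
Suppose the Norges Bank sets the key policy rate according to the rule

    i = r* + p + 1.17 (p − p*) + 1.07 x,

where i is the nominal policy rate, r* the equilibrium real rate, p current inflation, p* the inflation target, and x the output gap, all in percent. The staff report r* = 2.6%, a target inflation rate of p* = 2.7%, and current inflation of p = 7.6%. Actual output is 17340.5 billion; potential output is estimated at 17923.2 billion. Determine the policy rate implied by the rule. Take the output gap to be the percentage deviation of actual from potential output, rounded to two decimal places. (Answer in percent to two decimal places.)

12.46%

Output gap = 100 × (17340.5 − 17923.2) / 17923.2 = -3.25%.
i = 2.60 + 7.60 + 1.17 × (7.60 − 2.70) + 1.07 × (-3.25)
   = 2.60 + 7.6 + 5.733 − 3.4775 = 12.46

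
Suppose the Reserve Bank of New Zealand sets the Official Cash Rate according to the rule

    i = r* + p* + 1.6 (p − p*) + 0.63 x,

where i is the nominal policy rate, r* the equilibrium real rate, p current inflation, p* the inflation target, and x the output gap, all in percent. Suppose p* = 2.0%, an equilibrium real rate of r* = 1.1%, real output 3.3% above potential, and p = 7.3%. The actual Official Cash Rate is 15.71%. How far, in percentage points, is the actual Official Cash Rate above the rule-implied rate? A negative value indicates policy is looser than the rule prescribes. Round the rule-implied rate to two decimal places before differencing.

2.05 pp

Output 3.3% above potential → x = 3.3.
i = 1.1 + 2.0 + 1.6 × (7.3 − 2.0) + 0.63 × 3.3
   = 1.1 + 2 + 8.48 + 2.079 = 13.66
Deviation = 15.71 − 13.66 = 2.05 pp.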